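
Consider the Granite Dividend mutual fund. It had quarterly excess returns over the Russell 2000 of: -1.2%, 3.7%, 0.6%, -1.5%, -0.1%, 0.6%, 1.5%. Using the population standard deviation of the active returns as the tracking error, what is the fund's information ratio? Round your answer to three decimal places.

Mean return r̄ = 3.60 / 7 = 0.5143%
Σ(r − r̄)² = (-1.2 − 0.5143)² + (3.7 − 0.5143)² + … = 18.5086
σ = √[18.5086 / 7] = 1.6261%
IR = r̄ / tracking error = 0.5143 / 1.6261 = 0.3163

0.316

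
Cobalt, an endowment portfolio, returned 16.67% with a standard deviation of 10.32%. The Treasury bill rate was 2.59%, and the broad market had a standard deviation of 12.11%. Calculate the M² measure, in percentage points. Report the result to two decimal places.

Sharpe = (Rp − Rf) / σp = (16.67% − 2.59%) / 10.32% = 1.3643
M² = Rf + Sharpe × σm = 2.59% + 1.3643 × 12.11% = 19.1117%

19.11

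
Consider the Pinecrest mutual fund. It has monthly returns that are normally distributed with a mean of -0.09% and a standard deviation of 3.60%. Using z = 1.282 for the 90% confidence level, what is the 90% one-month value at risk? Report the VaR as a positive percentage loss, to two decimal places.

VaR (as % loss) = −(μ − z·σ) = −(-0.09% − 1.282 × 3.60%) = −(-4.7052%) = 4.7052%

4.71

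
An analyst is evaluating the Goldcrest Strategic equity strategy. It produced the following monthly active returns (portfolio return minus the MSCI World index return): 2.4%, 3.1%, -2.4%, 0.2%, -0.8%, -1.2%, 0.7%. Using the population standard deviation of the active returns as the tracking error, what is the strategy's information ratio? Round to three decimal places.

Mean return r̄ = 2.00 / 7 = 0.2857%
Population std dev = √[23.1686 / 7] = 1.8193%
IR = r̄ / tracking error = 0.2857 / 1.8193 = 0.1570

0.157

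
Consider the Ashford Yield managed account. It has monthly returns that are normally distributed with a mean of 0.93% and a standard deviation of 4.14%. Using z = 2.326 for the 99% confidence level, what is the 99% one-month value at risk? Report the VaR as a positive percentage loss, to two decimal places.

8.70

VaR (as % loss) = −(μ − z·σ) = −(0.93% − 2.326 × 4.14%) = −(-8.69964%) = 8.69964%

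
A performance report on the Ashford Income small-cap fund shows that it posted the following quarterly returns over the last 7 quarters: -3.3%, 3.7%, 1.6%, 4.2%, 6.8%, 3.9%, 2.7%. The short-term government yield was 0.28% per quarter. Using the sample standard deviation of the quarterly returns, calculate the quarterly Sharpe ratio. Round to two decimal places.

0.81

r̄ = (-3.3 + 3.7 + 1.6 + 4.2 + 6.8 + 3.9 + 2.7) / 7 = 2.8000%
Sample std dev = √[58.6400 / 6] = 3.1262%
Sharpe = (r̄ − rf) / σ = (2.8000 − 0.28) / 3.1262 = 2.5200 / 3.1262 = 0.8061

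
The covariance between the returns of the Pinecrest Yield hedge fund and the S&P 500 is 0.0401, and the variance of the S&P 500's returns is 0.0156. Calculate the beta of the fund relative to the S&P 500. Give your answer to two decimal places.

2.57

β = Cov(Rp, Rm) / Var(Rm) = 0.0401 / 0.0156 = 2.5705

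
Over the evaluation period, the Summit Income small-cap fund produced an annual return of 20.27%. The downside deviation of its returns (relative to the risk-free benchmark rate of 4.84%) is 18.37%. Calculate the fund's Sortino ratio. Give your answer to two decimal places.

Sortino = (Rp − Rf) / σd = (20.27% − 4.84%) / 18.37% = 15.43% / 18.37% = 0.8400

0.84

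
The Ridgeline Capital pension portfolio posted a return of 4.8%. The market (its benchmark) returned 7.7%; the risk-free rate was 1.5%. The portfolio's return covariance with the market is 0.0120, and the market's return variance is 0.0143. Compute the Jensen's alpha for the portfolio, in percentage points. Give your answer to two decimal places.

β = Cov / Var = 0.0120 / 0.0143 = 0.8392
E[R] = Rf + β(Rm − Rf) = 1.5% + 0.8392 × (7.7% − 1.5%) = 6.7030%
α = Rp − E[R] = 4.8% − 6.7030% = -1.9030

-1.90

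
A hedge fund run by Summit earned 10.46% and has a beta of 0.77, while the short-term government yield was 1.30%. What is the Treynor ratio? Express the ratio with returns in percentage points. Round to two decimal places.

11.90

Treynor = (Rp − Rf) / β = (10.46% − 1.30%) / 0.77 = 9.16 / 0.77 = 11.8961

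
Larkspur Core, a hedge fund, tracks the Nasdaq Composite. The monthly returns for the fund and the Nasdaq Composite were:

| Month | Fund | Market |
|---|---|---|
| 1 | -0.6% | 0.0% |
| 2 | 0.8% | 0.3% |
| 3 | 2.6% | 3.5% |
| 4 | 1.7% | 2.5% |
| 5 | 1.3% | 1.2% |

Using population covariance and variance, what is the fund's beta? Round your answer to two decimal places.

r̄p = 1.1600%,  r̄m = 1.5000%
Cov = Σ(rp − r̄p)(rm − r̄m) / 5 = 1.2900
Var(rm) = Σ(rm − r̄m)² / 5 = 1.7560
β = Cov / Var = 1.2900 / 1.7560 = 0.7346

0.73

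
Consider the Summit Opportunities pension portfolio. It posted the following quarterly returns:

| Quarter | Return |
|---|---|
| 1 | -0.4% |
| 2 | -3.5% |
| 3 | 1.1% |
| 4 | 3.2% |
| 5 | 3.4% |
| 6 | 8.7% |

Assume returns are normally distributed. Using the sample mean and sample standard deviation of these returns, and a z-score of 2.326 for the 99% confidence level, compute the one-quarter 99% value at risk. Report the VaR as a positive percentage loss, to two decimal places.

7.51

r̄ = (-0.4 − 3.5 + 1.1 + 3.2 + 3.4 + 8.7) / 6 = 2.0833%
Sample std dev = √[85.0683 / 5] = 4.1248%
VaR = −(r̄ − z·σ) = −(2.0833 − 2.326 × 4.1248) = −(-7.5110) = 7.5110%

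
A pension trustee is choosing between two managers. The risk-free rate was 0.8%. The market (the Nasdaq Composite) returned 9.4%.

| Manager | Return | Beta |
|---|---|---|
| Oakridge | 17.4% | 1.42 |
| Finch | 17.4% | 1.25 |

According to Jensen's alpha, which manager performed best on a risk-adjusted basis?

Oakridge: α = 17.4% − [0.8% + 1.42 × (9.4% − 0.8%)] = 4.388
Finch: α = 17.4% − [0.8% + 1.25 × (9.4% − 0.8%)] = 5.850
Highest: Finch (5.850).

Finch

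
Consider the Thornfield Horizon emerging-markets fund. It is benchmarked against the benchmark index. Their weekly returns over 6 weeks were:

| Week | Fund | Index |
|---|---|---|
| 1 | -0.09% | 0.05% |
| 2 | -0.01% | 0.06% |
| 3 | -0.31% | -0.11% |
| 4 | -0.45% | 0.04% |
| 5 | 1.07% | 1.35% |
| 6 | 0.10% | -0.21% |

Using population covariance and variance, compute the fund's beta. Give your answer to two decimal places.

r̄p = 0.0517%,  r̄m = 0.1967%
Cov = Σ(rp − r̄p)(rm − r̄m) / 6 = 0.2289
Var(rm) = Σ(rm − r̄m)² / 6 = 0.2757
β = Cov / Var = 0.2289 / 0.2757 = 0.8303

0.83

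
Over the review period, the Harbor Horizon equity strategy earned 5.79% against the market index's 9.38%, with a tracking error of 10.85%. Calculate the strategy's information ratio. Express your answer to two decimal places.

-0.33

IR = (Rp − Rb) / TE = (5.79% − 9.38%) / 10.85% = -3.59% / 10.85% = -0.3309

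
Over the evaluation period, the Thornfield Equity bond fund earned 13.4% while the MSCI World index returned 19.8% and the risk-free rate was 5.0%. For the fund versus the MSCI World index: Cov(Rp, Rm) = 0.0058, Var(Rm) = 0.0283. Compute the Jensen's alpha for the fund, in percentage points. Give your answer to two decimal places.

β = Cov / Var = 0.0058 / 0.0283 = 0.2049
E[R] = Rf + β(Rm − Rf) = 5.0% + 0.2049 × (19.8% − 5.0%) = 8.0325%
α = Rp − E[R] = 13.4% − 8.0325% = 5.3675

5.37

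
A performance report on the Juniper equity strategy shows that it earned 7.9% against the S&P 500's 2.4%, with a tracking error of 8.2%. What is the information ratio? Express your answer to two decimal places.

IR = (Rp − Rb) / TE = (7.9% − 2.4%) / 8.2% = 5.50% / 8.2% = 0.6707

0.67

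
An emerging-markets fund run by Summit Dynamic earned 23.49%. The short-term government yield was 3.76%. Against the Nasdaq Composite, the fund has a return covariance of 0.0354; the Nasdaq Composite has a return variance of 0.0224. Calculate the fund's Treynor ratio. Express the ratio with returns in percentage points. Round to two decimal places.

12.48

β = Cov / Var = 0.0354 / 0.0224 = 1.5804
Treynor = (Rp − Rf) / β = (23.49% − 3.76%) / 1.5804 = 19.73 / 1.5804 = 12.4842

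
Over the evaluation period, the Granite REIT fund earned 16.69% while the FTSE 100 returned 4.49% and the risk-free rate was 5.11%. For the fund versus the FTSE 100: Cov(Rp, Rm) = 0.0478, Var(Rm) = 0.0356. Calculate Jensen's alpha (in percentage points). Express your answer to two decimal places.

12.41

β = Cov / Var = 0.0478 / 0.0356 = 1.3427
E[R] = Rf + β(Rm − Rf) = 5.11% + 1.3427 × (4.49% − 5.11%) = 4.2775%
α = Rp − E[R] = 16.69% − 4.2775% = 12.4125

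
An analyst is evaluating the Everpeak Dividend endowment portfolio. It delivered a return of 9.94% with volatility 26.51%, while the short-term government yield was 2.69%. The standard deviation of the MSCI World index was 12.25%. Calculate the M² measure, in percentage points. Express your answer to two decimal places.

6.04

Sharpe = (Rp − Rf) / σp = (9.94% − 2.69%) / 26.51% = 0.2735
M² = Rf + Sharpe × σm = 2.69% + 0.2735 × 12.25% = 6.0404%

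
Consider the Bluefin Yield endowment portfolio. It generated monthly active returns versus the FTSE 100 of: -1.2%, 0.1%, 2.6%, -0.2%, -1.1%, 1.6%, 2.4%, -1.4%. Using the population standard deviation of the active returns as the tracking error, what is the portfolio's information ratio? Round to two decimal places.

r̄ = (-1.2 + 0.1 + 2.6 − 0.2 − 1.1 + 1.6 + 2.4 − 1.4) / 8 = 0.3500%
Population σ = √[Σ(r − r̄)² / 8] = √[18.7600 / 8] = √2.3450 = 1.5313%
IR = r̄ / tracking error = 0.3500 / 1.5313 = 0.2286

0.23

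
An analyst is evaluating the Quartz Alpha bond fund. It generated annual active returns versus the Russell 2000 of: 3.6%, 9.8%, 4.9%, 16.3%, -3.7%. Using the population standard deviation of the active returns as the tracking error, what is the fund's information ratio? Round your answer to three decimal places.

r̄ = (3.6 + 9.8 + 4.9 + 16.3 − 3.7) / 5 = 30.90 / 5 = 6.1800%
Σ(r − r̄)² = 221.4280; population σ = √(221.4280/5) = 6.6547%
IR = r̄ / tracking error = 6.1800 / 6.6547 = 0.9287

0.929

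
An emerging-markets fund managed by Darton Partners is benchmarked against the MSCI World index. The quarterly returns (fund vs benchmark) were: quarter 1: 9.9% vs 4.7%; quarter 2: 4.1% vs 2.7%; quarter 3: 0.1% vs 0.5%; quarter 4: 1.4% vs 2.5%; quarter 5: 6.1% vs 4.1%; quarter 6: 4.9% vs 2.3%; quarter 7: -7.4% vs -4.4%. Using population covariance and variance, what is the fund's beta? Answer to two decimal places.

r̄p = 2.7286%,  r̄m = 1.7714%
Cov = Σ(rp − r̄p)(rm − r̄m) / 7 = 13.7365
Var(rm) = Σ(rm − r̄m)² / 7 = 7.9106
β = Cov / Var = 13.7365 / 7.9106 = 1.7365

1.74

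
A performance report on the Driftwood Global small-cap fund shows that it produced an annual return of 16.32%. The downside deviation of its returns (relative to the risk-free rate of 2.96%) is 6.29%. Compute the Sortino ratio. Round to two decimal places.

2.12

Sortino = (Rp − Rf) / σd = (16.32% − 2.96%) / 6.29% = 13.36% / 6.29% = 2.1240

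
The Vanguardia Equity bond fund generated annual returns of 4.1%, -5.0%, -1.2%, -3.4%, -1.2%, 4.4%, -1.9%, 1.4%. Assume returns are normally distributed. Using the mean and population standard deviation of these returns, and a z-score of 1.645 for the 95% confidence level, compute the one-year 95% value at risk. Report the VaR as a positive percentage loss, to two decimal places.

5.56

Mean return r̄ = -2.80 / 8 = -0.3500%
Σ(r − r̄)² = 80.2000; population σ = √(80.2000/8) = 3.1662%
VaR = −(r̄ − z·σ) = −(-0.3500 − 1.645 × 3.1662) = −(-5.5584) = 5.5584%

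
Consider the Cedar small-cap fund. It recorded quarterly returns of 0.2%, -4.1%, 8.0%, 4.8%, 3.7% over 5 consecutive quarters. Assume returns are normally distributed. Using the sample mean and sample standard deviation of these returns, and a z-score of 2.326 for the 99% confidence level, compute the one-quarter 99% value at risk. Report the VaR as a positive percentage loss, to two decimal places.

8.25

r̄ = (0.2 − 4.1 + 8 + 4.8 + 3.7) / 5 = 12.60 / 5 = 2.5200%
Σ(r − r̄)² = (0.2 − 2.5200)² + (-4.1 − 2.5200)² + … = 85.8280
σ = √[85.8280 / 4] = 4.6322%
VaR = −(r̄ − z·σ) = −(2.5200 − 2.326 × 4.6322) = −(-8.2545) = 8.2545%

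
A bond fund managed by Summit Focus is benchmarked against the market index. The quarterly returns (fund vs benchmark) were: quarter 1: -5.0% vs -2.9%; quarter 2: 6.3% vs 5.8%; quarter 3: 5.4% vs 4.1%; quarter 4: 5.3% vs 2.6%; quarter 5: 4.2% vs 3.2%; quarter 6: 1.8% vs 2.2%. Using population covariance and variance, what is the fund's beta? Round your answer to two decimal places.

r̄p = 3.0000%,  r̄m = 2.5000%
Cov = Σ(rp − r̄p)(rm − r̄m) / 6 = 9.8933
Var(rm) = Σ(rm − r̄m)² / 6 = 7.2000
β = Cov / Var = 9.8933 / 7.2000 = 1.3741

1.37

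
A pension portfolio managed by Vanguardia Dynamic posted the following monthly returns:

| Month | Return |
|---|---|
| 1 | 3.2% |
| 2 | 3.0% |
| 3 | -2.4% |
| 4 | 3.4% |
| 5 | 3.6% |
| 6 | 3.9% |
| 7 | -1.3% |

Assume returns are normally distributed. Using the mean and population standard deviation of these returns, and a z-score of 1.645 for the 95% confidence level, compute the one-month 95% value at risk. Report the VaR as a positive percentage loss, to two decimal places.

2.06

r̄ = (3.2 + 3 − 2.4 + 3.4 + 3.6 + 3.9 − 1.3) / 7 = 1.9143%
Population σ = √[Σ(r − r̄)² / 7] = √[40.7686 / 7] = √5.8241 = 2.4133%
VaR = −(r̄ − z·σ) = −(1.9143 − 1.645 × 2.4133) = −(-2.0556) = 2.0556%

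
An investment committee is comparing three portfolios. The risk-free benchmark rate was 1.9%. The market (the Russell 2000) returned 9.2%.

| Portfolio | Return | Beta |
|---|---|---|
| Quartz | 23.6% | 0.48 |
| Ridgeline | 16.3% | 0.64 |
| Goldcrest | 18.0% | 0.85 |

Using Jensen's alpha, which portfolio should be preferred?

Quartz: α = 23.6% − [1.9% + 0.48 × (9.2% − 1.9%)] = 18.196
Ridgeline: α = 16.3% − [1.9% + 0.64 × (9.2% − 1.9%)] = 9.728
Goldcrest: α = 18.0% − [1.9% + 0.85 × (9.2% − 1.9%)] = 9.895
Highest: Quartz (18.196).

Quartz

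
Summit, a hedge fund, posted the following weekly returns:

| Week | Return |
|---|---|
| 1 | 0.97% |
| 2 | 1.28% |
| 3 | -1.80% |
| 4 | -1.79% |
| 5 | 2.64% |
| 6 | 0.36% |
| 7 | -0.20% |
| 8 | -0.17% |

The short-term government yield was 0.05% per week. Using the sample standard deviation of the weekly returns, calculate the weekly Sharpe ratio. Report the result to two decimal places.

0.07

Mean return μ = 1.290 / 8 = 0.1613%
Sample std dev = √[15.9835 / 7] = 1.5111%
Sharpe = (μ − rf) / σ = (0.1613 − 0.05) / 1.5111 = 0.1113 / 1.5111 = 0.0737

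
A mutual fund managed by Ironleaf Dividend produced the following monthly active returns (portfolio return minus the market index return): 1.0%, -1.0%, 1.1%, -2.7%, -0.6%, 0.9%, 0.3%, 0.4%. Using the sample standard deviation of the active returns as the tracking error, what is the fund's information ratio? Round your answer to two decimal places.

-0.06

r̄ = (1 − 1 + 1.1 − 2.7 − 0.6 + 0.9 + 0.3 + 0.4) / 8 = -0.60 / 8 = -0.0750%
Sample σ = √[Σ(r − r̄)² / 7] = √[11.8750 / 7] = √1.6964 = 1.3025%
IR = r̄ / tracking error = -0.0750 / 1.3025 = -0.0576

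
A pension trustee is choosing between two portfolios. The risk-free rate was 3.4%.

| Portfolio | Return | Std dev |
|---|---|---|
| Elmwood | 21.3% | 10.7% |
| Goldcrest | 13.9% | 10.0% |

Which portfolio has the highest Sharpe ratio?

Elmwood: Sharpe ratio = (21.3% − 3.4%) / 10.7% = 1.673
Goldcrest: Sharpe ratio = (13.9% − 3.4%) / 10.0% = 1.050
Highest: Elmwood (1.673).

Elmwood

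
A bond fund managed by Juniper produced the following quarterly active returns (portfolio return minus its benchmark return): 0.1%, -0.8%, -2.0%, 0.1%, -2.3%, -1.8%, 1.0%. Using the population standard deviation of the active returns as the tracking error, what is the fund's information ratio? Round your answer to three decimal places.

-0.697

r̄ = (0.1 − 0.8 − 2 + 0.1 − 2.3 − 1.8 + 1) / 7 = -0.8143%
Σ(r − r̄)² = 9.5486; population σ = √(9.5486/7) = 1.1679%
IR = r̄ / tracking error = -0.8143 / 1.1679 = -0.6972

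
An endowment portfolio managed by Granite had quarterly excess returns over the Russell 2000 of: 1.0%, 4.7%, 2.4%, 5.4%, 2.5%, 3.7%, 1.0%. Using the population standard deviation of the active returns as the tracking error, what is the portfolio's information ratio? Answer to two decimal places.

1.86

r̄ = (1 + 4.7 + 2.4 + 5.4 + 2.5 + 3.7 + 1) / 7 = 2.9571%
Population σ = √[Σ(r − r̄)² / 7] = √[17.7371 / 7] = √2.5339 = 1.5918%
IR = r̄ / tracking error = 2.9571 / 1.5918 = 1.8577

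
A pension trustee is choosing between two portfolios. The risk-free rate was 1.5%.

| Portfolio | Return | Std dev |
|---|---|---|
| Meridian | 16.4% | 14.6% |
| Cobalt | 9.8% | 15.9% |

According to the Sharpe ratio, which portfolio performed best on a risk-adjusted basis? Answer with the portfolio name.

Meridian: Sharpe ratio = (16.4% − 1.5%) / 14.6% = 1.021
Cobalt: Sharpe ratio = (9.8% − 1.5%) / 15.9% = 0.522
Highest: Meridian (1.021).

Meridian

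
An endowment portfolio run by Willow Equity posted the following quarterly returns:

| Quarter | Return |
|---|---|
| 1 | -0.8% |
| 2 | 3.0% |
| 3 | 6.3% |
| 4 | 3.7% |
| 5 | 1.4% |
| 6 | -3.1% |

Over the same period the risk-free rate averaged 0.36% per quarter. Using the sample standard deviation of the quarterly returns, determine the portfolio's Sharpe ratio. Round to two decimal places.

0.41

Mean return μ = 10.50 / 6 = 1.7500%
Σ(r − μ)² = 56.2150; sample σ = √(56.2150/5) = 3.3531%
Sharpe = (μ − rf) / σ = (1.7500 − 0.36) / 3.3531 = 1.3900 / 3.3531 = 0.4145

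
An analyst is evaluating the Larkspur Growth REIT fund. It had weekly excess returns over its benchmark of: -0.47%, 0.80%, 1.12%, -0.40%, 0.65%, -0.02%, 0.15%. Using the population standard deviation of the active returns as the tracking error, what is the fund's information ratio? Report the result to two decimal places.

Mean return μ = 1.830 / 7 = 0.2614%
Population std dev = √[2.2423 / 7] = 0.5660%
IR = μ / tracking error = 0.2614 / 0.5660 = 0.4618

0.46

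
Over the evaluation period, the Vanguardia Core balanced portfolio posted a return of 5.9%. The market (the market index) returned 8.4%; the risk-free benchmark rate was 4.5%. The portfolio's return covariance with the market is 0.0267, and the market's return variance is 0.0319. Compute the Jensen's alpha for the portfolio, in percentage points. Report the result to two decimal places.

-1.86

β = Cov / Var = 0.0267 / 0.0319 = 0.8370
E[R] = Rf + β(Rm − Rf) = 4.5% + 0.8370 × (8.4% − 4.5%) = 7.7643%
α = Rp − E[R] = 5.9% − 7.7643% = -1.8643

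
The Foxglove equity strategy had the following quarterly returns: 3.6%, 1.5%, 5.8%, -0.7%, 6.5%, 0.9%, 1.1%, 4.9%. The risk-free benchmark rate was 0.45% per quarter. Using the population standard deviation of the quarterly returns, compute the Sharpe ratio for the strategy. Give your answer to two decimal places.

μ = (3.6 + 1.5 + 5.8 − 0.7 + 6.5 + 0.9 + 1.1 + 4.9) / 8 = 23.60 / 8 = 2.9500%
Σ(r − μ)² = (3.6 − 2.9500)² + (1.5 − 2.9500)² + (5.8 − 2.9500)² + … = 48.0000
σ = √[48.0000 / 8] = 2.4495%
Sharpe = (μ − rf) / σ = (2.9500 − 0.45) / 2.4495 = 2.5000 / 2.4495 = 1.0206

1.02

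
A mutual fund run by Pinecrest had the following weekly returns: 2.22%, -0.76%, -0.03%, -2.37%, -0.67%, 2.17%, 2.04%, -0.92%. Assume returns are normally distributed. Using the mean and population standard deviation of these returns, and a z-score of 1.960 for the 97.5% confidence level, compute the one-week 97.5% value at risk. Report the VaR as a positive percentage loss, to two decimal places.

r̄ = (2.22 − 0.76 − 0.03 − 2.37 − 0.67 + 2.17 + 2.04 − 0.92) / 8 = 0.2100%
Population std dev = √[20.9368 / 8] = 1.6177%
VaR = −(r̄ − z·σ) = −(0.2100 − 1.960 × 1.6177) = −(-2.9607) = 2.9607%

2.96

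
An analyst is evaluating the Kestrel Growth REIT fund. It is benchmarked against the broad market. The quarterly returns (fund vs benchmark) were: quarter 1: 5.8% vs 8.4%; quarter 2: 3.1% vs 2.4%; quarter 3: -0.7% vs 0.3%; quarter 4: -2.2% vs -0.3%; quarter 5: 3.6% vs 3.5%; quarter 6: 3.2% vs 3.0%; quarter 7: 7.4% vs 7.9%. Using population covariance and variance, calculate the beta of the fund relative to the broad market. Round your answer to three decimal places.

0.930

r̄p = 2.8857%,  r̄m = 3.6000%
Cov = Σ(rp − r̄p)(rm − r̄m) / 7 = 9.2214
Var(rm) = Σ(rm − r̄m)² / 7 = 9.9200
β = Cov / Var = 9.2214 / 9.9200 = 0.9296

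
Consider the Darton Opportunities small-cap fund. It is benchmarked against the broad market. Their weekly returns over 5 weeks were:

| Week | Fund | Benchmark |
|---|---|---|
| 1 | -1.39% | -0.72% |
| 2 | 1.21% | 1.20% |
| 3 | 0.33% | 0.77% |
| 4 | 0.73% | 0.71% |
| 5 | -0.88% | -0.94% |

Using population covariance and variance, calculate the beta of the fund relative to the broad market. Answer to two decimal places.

r̄p = 0.0000%,  r̄m = 0.2040%
Cov = Σ(rp − r̄p)(rm − r̄m) / 5 = 0.8105
Var(rm) = Σ(rm − r̄m)² / 5 = 0.7462
β = Cov / Var = 0.8105 / 0.7462 = 1.0862

1.09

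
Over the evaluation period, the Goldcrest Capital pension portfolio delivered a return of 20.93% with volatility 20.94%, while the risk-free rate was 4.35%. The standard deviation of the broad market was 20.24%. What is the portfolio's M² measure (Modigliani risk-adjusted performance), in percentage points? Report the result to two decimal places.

20.38

Sharpe = (Rp − Rf) / σp = (20.93% − 4.35%) / 20.94% = 0.7918
M² = Rf + Sharpe × σm = 4.35% + 0.7918 × 20.24% = 20.3760%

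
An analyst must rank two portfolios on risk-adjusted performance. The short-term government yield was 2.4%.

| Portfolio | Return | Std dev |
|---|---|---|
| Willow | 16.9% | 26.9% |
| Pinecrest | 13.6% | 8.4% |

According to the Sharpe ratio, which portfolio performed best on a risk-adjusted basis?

Willow: Sharpe ratio = (16.9% − 2.4%) / 26.9% = 0.539
Pinecrest: Sharpe ratio = (13.6% − 2.4%) / 8.4% = 1.333
Highest: Pinecrest (1.333).

Pinecrest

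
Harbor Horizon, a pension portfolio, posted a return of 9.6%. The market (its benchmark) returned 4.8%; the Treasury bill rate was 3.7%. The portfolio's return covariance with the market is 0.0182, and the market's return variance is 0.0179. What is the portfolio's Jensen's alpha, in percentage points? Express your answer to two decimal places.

4.78

β = Cov / Var = 0.0182 / 0.0179 = 1.0168
E[R] = Rf + β(Rm − Rf) = 3.7% + 1.0168 × (4.8% − 3.7%) = 4.8185%
α = Rp − E[R] = 9.6% − 4.8185% = 4.7815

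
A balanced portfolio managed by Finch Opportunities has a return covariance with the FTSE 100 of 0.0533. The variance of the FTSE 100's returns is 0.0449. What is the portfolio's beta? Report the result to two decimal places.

β = Cov(Rp, Rm) / Var(Rm) = 0.0533 / 0.0449 = 1.1871

1.19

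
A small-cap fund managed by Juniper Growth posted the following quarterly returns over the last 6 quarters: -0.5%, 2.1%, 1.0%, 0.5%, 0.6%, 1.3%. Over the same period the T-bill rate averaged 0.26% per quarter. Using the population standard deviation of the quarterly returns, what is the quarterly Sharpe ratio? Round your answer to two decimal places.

0.72

r̄ = (-0.5 + 2.1 + 1 + 0.5 + 0.6 + 1.3) / 6 = 5.00 / 6 = 0.8333%
Σ(r − r̄)² = (-0.5 − 0.8333)² + (2.1 − 0.8333)² + (1 − 0.8333)² + … = 3.7933
σ = √[3.7933 / 6] = 0.7951%
Sharpe = (r̄ − rf) / σ = (0.8333 − 0.26) / 0.7951 = 0.5733 / 0.7951 = 0.7210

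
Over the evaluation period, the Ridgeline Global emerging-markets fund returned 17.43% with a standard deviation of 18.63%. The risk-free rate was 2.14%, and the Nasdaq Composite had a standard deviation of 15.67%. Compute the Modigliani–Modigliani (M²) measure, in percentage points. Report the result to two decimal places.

15.00

Sharpe = (Rp − Rf) / σp = (17.43% − 2.14%) / 18.63% = 0.8207
M² = Rf + Sharpe × σm = 2.14% + 0.8207 × 15.67% = 15.0004%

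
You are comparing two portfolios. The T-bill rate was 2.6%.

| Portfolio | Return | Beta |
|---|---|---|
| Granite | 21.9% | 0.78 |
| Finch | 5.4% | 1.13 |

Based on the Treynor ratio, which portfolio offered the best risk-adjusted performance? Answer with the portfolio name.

Granite: Treynor = (21.9% − 2.6%) / 0.78 = 24.744
Finch: Treynor = (5.4% − 2.6%) / 1.13 = 2.478
Highest: Granite (24.744).

Granite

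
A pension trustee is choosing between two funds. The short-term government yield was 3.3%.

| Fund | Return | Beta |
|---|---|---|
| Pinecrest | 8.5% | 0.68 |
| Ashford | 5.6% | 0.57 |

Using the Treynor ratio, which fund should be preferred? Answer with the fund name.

Pinecrest: Treynor = (8.5% − 3.3%) / 0.68 = 7.647
Ashford: Treynor = (5.6% − 3.3%) / 0.57 = 4.035
Highest: Pinecrest (7.647).

Pinecrest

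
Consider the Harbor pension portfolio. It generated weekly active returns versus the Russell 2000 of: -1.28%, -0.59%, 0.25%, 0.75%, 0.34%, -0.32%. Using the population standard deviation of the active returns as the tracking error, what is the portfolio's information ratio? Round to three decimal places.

-0.211

r̄ = (-1.28 − 0.59 + 0.25 + 0.75 + 0.34 − 0.32) / 6 = -0.1417%
Σ(r − r̄)² = (-1.28 − (-0.1417))² + (-0.59 − (-0.1417))² + (0.25 − (-0.1417))² + … = 2.7091
σ = √[2.7091 / 6] = 0.6719%
IR = r̄ / tracking error = -0.1417 / 0.6719 = -0.2109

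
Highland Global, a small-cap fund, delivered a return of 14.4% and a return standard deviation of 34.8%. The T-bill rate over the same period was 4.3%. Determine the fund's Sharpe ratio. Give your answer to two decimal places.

0.29

Sharpe = (Rp − Rf) / σp = (14.4% − 4.3%) / 34.8% = 10.10% / 34.8% = 0.2902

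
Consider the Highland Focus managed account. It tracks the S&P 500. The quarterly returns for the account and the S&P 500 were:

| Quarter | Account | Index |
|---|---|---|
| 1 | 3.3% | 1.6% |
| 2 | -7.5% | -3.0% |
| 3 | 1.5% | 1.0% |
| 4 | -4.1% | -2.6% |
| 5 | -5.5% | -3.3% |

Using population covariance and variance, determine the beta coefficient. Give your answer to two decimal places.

1.91

r̄p = -2.4600%,  r̄m = -1.2600%
Cov = Σ(rp − r̄p)(rm − r̄m) / 5 = 8.5184
Var(rm) = Σ(rm − r̄m)² / 5 = 4.4544
β = Cov / Var = 8.5184 / 4.4544 = 1.9124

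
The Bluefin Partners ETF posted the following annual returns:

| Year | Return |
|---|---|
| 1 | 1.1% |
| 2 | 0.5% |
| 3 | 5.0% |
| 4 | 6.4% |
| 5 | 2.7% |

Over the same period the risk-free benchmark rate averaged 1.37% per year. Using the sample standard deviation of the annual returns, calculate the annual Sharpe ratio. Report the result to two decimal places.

0.70

r̄ = (1.1 + 0.5 + 5 + 6.4 + 2.7) / 5 = 15.70 / 5 = 3.1400%
Σ(r − r̄)² = 25.4120; sample σ = √(25.4120/4) = 2.5205%
Sharpe = (r̄ − rf) / σ = (3.1400 − 1.37) / 2.5205 = 1.7700 / 2.5205 = 0.7022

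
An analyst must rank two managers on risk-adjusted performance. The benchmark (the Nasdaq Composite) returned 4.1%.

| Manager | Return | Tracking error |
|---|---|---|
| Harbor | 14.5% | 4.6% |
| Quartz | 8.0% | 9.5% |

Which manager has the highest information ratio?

Harbor: IR = (14.5% − 4.1%) / 4.6% = 2.261
Quartz: IR = (8.0% − 4.1%) / 9.5% = 0.411
Highest: Harbor (2.261).

Harbor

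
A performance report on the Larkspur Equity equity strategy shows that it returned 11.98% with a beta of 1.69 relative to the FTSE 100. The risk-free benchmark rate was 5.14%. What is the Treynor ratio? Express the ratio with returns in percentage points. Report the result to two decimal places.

4.05

Treynor = (Rp − Rf) / β = (11.98% − 5.14%) / 1.69 = 6.84 / 1.69 = 4.0473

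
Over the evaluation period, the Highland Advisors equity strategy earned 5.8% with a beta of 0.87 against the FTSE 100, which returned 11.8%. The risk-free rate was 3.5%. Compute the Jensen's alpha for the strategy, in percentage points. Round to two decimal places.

-4.92

CAPM expected return = Rf + β(Rm − Rf) = 3.5% + 0.87 × (11.8% − 3.5%) = 3.5 + 0.87 × 8.30 = 10.7210%
Jensen's α = Rp − E[R] = 5.8% − 10.7210% = -4.9210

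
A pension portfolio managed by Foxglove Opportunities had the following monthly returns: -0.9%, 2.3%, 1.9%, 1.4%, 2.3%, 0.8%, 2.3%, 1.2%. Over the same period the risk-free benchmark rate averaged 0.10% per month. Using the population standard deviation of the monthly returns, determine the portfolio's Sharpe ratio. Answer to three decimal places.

μ = (-0.9 + 2.3 + 1.9 + 1.4 + 2.3 + 0.8 + 2.3 + 1.2) / 8 = 11.30 / 8 = 1.4125%
Σ(r − μ)² = (-0.9 − 1.4125)² + (2.3 − 1.4125)² + … = 8.3688
population σ = √(8.3688 / 8) = √1.0461 = 1.0228%
Sharpe = (μ − rf) / σ = (1.4125 − 0.1) / 1.0228 = 1.3125 / 1.0228 = 1.2832

1.283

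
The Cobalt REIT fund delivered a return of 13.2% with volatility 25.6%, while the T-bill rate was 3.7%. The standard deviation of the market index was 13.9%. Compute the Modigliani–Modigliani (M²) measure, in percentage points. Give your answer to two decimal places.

8.86

Sharpe = (Rp − Rf) / σp = (13.2% − 3.7%) / 25.6% = 0.3711
M² = Rf + Sharpe × σm = 3.7% + 0.3711 × 13.9% = 8.8583%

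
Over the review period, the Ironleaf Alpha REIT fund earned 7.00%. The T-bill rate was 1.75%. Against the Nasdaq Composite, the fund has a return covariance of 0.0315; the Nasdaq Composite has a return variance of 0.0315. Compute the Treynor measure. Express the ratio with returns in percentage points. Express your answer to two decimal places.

β = Cov / Var = 0.0315 / 0.0315 = 1.0000
Treynor = (Rp − Rf) / β = (7.00% − 1.75%) / 1.0000 = 5.25 / 1.0000 = 5.2500

5.25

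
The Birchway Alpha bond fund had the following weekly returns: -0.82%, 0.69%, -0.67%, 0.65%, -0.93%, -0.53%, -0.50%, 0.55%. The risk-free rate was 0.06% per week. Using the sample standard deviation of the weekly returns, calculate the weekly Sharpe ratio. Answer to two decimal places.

-0.37

Mean return r̄ = -1.560 / 8 = -0.1950%
Σ(r − r̄)² = (-0.82 − (-0.1950))² + (0.69 − (-0.1950))² + (-0.67 − (-0.1950))² + … = 3.4140
σ = √[3.4140 / 7] = 0.6984%
Sharpe = (r̄ − rf) / σ = (-0.1950 − 0.06) / 0.6984 = -0.2550 / 0.6984 = -0.3651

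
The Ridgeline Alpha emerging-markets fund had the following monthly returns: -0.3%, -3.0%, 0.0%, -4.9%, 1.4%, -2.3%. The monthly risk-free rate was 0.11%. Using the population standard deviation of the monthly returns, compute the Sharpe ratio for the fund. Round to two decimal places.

-0.77

r̄ = (-0.3 − 3 + 0 − 4.9 + 1.4 − 2.3) / 6 = -1.5167%
Σ(r − r̄)² = 26.5483; population σ = √(26.5483/6) = 2.1035%
Sharpe = (r̄ − rf) / σ = (-1.5167 − 0.11) / 2.1035 = -1.6267 / 2.1035 = -0.7733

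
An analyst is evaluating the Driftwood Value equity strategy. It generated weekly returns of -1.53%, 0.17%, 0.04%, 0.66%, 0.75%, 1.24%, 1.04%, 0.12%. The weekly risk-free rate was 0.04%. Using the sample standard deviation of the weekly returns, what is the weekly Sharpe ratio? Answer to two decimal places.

Mean return μ = 2.490 / 8 = 0.3113%
Sample std dev = √[5.2281 / 7] = 0.8642%
Sharpe = (μ − rf) / σ = (0.3113 − 0.04) / 0.8642 = 0.2713 / 0.8642 = 0.3139

0.31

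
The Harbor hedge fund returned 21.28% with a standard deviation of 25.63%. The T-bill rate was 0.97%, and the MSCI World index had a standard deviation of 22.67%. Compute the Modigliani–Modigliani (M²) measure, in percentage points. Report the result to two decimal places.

Sharpe = (Rp − Rf) / σp = (21.28% − 0.97%) / 25.63% = 0.7924
M² = Rf + Sharpe × σm = 0.97% + 0.7924 × 22.67% = 18.9337%

18.93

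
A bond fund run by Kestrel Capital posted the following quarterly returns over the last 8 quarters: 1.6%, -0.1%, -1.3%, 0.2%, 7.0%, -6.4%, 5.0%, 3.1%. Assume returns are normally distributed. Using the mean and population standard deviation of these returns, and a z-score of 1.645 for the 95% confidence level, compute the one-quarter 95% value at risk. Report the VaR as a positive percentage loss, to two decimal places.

5.19

Mean return r̄ = 9.10 / 8 = 1.1375%
Σ(r − r̄)² = (1.6 − 1.1375)² + (-0.1 − 1.1375)² + (-1.3 − 1.1375)² + … = 118.5188
σ = √[118.5188 / 8] = 3.8490%
VaR = −(r̄ − z·σ) = −(1.1375 − 1.645 × 3.8490) = −(-5.1941) = 5.1941%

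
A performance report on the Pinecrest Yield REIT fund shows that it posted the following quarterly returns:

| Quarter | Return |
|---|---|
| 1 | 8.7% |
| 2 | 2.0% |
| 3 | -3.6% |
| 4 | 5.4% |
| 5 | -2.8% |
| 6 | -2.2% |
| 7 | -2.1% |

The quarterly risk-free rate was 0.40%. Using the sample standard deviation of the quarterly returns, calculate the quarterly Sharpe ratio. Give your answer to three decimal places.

0.078

Mean return r̄ = 5.40 / 7 = 0.7714%
Σ(r − r̄)² = 134.7343; sample σ = √(134.7343/6) = 4.7387%
Sharpe = (r̄ − rf) / σ = (0.7714 − 0.4) / 4.7387 = 0.3714 / 4.7387 = 0.0784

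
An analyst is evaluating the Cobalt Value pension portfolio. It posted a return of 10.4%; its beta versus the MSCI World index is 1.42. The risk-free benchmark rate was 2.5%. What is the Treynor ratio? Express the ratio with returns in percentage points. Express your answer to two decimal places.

5.56

Treynor = (Rp − Rf) / β = (10.4% − 2.5%) / 1.42 = 7.90 / 1.42 = 5.5634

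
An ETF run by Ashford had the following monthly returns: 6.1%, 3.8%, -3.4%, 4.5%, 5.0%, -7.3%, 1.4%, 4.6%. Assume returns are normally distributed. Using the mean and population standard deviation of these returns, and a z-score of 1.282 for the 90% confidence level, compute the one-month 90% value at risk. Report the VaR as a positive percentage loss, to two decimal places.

3.86

r̄ = (6.1 + 3.8 − 3.4 + 4.5 + 5 − 7.3 + 1.4 + 4.6) / 8 = 14.70 / 8 = 1.8375%
Σ(r − r̄)² = (6.1 − 1.8375)² + (3.8 − 1.8375)² + … = 157.8588
σ = √[157.8588 / 8] = 4.4421%
VaR = −(r̄ − z·σ) = −(1.8375 − 1.282 × 4.4421) = −(-3.8573) = 3.8573%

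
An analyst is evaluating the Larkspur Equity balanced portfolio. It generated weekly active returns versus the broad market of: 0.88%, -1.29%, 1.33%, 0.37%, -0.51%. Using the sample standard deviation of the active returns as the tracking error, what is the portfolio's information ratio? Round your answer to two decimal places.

0.15

r̄ = (0.88 − 1.29 + 1.33 + 0.37 − 0.51) / 5 = 0.1560%
Sample σ = √[Σ(r − r̄)² / 4] = √[4.4827 / 4] = √1.1207 = 1.0586%
IR = r̄ / tracking error = 0.1560 / 1.0586 = 0.1474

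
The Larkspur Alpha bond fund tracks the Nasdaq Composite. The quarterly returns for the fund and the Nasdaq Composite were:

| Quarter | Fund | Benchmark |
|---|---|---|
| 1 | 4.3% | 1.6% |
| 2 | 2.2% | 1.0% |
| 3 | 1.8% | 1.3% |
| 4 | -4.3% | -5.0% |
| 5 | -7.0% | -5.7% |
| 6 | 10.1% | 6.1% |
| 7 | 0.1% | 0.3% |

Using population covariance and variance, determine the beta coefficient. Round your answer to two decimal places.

1.35

r̄p = 1.0286%,  r̄m = -0.0571%
Cov = Σ(rp − r̄p)(rm − r̄m) / 7 = 19.2673
Var(rm) = Σ(rm − r̄m)² / 7 = 14.2882
β = Cov / Var = 19.2673 / 14.2882 = 1.3485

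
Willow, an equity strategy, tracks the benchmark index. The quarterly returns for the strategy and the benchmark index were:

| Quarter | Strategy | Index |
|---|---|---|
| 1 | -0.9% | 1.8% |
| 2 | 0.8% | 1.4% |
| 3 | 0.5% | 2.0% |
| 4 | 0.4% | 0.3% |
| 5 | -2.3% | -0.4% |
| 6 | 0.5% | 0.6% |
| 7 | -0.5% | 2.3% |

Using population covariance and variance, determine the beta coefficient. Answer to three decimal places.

0.404

r̄p = -0.2143%,  r̄m = 1.1429%
Cov = Σ(rp − r̄p)(rm − r̄m) / 7 = 0.3435
Var(rm) = Σ(rm − r̄m)² / 7 = 0.8510
β = Cov / Var = 0.3435 / 0.8510 = 0.4036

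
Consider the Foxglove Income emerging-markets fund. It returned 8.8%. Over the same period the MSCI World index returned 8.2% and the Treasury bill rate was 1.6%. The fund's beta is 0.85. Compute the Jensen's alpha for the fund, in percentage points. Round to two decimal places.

CAPM expected return = Rf + β(Rm − Rf) = 1.6% + 0.85 × (8.2% − 1.6%) = 1.6 + 0.85 × 6.60 = 7.2100%
Jensen's α = Rp − E[R] = 8.8% − 7.2100% = 1.5900

1.59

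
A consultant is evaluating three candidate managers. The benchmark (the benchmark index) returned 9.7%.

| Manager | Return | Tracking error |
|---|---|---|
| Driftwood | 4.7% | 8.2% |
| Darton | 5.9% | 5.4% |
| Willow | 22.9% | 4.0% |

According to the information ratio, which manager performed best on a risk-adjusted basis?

Driftwood: IR = (4.7% − 9.7%) / 8.2% = -0.610
Darton: IR = (5.9% − 9.7%) / 5.4% = -0.704
Willow: IR = (22.9% − 9.7%) / 4.0% = 3.300
Highest: Willow (3.300).

Willow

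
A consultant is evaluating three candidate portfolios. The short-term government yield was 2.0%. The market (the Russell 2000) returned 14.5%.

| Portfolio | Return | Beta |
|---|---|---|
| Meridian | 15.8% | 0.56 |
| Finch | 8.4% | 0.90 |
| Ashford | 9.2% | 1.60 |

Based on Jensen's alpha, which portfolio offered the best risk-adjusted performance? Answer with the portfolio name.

Meridian: α = 15.8% − [2.0% + 0.56 × (14.5% − 2.0%)] = 6.800
Finch: α = 8.4% − [2.0% + 0.90 × (14.5% − 2.0%)] = -4.850
Ashford: α = 9.2% − [2.0% + 1.60 × (14.5% − 2.0%)] = -12.800
Highest: Meridian (6.800).

Meridian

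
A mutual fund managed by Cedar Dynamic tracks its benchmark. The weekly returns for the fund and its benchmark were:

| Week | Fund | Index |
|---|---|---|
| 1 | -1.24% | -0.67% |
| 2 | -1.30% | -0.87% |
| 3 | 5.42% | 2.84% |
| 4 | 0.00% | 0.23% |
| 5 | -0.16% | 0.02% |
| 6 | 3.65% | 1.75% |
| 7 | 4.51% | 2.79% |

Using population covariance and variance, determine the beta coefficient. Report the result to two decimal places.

r̄p = 1.5543%,  r̄m = 0.8700%
Cov = Σ(rp − r̄p)(rm − r̄m) / 7 = 3.8366
Var(rm) = Σ(rm − r̄m)² / 7 = 2.1247
β = Cov / Var = 3.8366 / 2.1247 = 1.8057

1.81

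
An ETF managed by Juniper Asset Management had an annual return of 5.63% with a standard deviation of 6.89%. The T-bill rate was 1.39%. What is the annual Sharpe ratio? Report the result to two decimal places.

0.62

Sharpe = (Rp − Rf) / σp = (5.63% − 1.39%) / 6.89% = 4.24% / 6.89% = 0.6154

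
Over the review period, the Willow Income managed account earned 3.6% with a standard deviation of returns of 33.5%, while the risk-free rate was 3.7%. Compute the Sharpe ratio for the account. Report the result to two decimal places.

0.00

Sharpe = (Rp − Rf) / σp = (3.6% − 3.7%) / 33.5% = -0.10% / 33.5% = -0.0030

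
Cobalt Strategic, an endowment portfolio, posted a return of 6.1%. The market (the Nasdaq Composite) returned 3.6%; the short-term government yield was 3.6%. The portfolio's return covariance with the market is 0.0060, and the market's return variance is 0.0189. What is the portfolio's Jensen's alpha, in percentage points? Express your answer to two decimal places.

2.50

β = Cov / Var = 0.0060 / 0.0189 = 0.3175
E[R] = Rf + β(Rm − Rf) = 3.6% + 0.3175 × (3.6% − 3.6%) = 3.6000%
α = Rp − E[R] = 6.1% − 3.6000% = 2.5000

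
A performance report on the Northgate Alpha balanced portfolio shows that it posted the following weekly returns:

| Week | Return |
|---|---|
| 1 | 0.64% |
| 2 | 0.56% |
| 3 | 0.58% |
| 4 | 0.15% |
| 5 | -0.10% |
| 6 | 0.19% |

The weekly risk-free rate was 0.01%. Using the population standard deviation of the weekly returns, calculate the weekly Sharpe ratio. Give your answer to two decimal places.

1.20

Mean return μ = 2.020 / 6 = 0.3367%
Population σ = √[Σ(r − μ)² / 6] = √[0.4481 / 6] = √0.0747 = 0.2733%
Sharpe = (μ − rf) / σ = (0.3367 − 0.01) / 0.2733 = 0.3267 / 0.2733 = 1.1954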